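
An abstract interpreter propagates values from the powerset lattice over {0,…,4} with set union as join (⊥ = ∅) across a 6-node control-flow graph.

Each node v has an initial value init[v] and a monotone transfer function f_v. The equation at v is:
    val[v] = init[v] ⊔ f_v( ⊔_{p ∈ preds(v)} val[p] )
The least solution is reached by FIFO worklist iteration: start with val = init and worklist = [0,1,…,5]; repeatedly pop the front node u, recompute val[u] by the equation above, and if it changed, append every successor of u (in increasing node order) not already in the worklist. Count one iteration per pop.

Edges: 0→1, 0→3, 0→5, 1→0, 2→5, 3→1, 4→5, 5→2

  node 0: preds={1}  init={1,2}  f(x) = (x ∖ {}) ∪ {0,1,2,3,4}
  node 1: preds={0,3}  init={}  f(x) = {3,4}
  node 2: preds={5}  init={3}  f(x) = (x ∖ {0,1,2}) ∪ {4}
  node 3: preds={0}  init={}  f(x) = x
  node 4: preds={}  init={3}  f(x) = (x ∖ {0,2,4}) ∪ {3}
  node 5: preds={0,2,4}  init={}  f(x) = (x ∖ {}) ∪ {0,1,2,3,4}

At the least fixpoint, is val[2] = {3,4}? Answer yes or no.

yes

Worklist (9 pops):
  #1 pop 0: in={} → {0,1,2,3,4} (was {1,2}); enqueue []
  #2 pop 1: in={0,1,2,3,4} → {3,4} (was {}); enqueue [0]
  #3 pop 2: in={} → {3,4} (was {3}); enqueue []
  #4 pop 3: in={0,1,2,3,4} → {0,1,2,3,4} (was {}); enqueue [1]
  #5 pop 4: in={} → {3} (no change)
  #6 pop 5: in={0,1,2,3,4} → {0,1,2,3,4} (was {}); enqueue [2]
  #7 pop 0: in={3,4} → {0,1,2,3,4} (no change)
  #8 pop 1: in={0,1,2,3,4} → {3,4} (no change)
  #9 pop 2: in={0,1,2,3,4} → {3,4} (no change)

Fixpoint:
  val[0] = {0,1,2,3,4}
  val[1] = {3,4}
  val[2] = {3,4}
  val[3] = {0,1,2,3,4}
  val[4] = {3}
  val[5] = {0,1,2,3,4}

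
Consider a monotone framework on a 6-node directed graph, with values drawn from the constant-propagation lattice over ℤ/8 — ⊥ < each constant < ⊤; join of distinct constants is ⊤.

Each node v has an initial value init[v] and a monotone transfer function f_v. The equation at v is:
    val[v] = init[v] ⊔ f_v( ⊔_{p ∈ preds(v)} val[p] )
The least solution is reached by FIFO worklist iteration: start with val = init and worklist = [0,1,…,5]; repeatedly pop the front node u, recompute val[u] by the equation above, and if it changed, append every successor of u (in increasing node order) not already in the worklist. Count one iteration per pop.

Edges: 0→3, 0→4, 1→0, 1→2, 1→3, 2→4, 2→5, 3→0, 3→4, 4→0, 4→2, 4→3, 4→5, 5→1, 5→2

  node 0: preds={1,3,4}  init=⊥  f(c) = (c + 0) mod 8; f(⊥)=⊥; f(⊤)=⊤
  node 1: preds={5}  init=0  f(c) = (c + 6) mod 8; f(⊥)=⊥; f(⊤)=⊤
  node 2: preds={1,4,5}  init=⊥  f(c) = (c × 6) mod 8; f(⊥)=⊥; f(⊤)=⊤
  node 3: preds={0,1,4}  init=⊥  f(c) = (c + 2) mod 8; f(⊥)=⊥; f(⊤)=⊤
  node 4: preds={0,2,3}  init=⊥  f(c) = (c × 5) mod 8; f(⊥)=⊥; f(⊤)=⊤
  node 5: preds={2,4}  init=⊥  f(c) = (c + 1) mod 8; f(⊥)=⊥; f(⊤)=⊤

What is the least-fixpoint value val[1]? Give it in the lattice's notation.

Worklist (15 pops):
  #1 pop 0: in=0 → 0 (was ⊥); enqueue []
  #2 pop 1: in=⊥ → 0 (no change)
  #3 pop 2: in=0 → 0 (was ⊥); enqueue []
  #4 pop 3: in=0 → 2 (was ⊥); enqueue [0]
  #5 pop 4: in=⊤ → ⊤ (was ⊥); enqueue [2,3]
  #6 pop 5: in=⊤ → ⊤ (was ⊥); enqueue [1]
  #7 pop 0: in=⊤ → ⊤ (was 0); enqueue [4]
  #8 pop 2: in=⊤ → ⊤ (was 0); enqueue [5]
  #9 pop 3: in=⊤ → ⊤ (was 2); enqueue [0]
  #10 pop 1: in=⊤ → ⊤ (was 0); enqueue [2,3]
  #11 pop 4: in=⊤ → ⊤ (no change)
  #12 pop 5: in=⊤ → ⊤ (no change)
  #13 pop 0: in=⊤ → ⊤ (no change)
  #14 pop 2: in=⊤ → ⊤ (no change)
  #15 pop 3: in=⊤ → ⊤ (no change)

Fixpoint:
  val[0] = ⊤
  val[1] = ⊤
  val[2] = ⊤
  val[3] = ⊤
  val[4] = ⊤
  val[5] = ⊤

⊤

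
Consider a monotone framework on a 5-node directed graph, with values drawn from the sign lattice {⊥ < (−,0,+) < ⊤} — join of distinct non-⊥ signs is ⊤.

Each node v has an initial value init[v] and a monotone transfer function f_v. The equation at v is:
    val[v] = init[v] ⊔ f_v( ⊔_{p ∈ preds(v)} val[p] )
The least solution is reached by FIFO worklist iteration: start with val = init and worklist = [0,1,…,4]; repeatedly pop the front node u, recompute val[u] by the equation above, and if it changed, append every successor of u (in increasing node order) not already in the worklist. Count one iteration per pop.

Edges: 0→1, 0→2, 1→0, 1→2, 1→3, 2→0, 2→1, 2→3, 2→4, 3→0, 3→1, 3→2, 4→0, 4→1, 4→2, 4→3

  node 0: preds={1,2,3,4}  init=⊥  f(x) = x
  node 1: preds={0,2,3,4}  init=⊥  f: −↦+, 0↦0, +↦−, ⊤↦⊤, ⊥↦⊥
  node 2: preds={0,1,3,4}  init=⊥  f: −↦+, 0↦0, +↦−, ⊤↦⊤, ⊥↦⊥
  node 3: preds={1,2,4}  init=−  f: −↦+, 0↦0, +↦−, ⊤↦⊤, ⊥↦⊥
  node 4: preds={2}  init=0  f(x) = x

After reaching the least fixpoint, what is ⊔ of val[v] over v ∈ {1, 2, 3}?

Worklist (9 pops):
  #1 pop 0: in=⊤ → ⊤ (was ⊥); enqueue []
  #2 pop 1: in=⊤ → ⊤ (was ⊥); enqueue [0]
  #3 pop 2: in=⊤ → ⊤ (was ⊥); enqueue [1]
  #4 pop 3: in=⊤ → ⊤ (was −); enqueue [2]
  #5 pop 4: in=⊤ → ⊤ (was 0); enqueue [3]
  #6 pop 0: in=⊤ → ⊤ (no change)
  #7 pop 1: in=⊤ → ⊤ (no change)
  #8 pop 2: in=⊤ → ⊤ (no change)
  #9 pop 3: in=⊤ → ⊤ (no change)

Fixpoint:
  val[0] = ⊤
  val[1] = ⊤
  val[2] = ⊤
  val[3] = ⊤
  val[4] = ⊤

⊤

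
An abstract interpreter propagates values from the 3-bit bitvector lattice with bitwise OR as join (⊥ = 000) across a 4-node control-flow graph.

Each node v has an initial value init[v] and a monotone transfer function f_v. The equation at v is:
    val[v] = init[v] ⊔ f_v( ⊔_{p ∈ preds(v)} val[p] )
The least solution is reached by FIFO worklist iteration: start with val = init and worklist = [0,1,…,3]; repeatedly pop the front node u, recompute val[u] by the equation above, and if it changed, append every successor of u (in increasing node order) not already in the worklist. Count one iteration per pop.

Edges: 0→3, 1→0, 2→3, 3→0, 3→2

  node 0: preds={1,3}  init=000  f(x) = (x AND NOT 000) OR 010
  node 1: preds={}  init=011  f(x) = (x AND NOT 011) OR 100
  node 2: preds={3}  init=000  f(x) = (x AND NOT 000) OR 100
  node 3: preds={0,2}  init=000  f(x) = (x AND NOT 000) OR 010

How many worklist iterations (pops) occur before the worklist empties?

7

Trace (7 dequeues):
  [1] u=0 | in 011 | out 011 | prev 000 | push {}
  [2] u=1 | in 000 | out 111 | prev 011 | push {0}
  [3] u=2 | in 000 | out 100 | prev 000 | push {}
  [4] u=3 | in 111 | out 111 | prev 000 | push {2}
  [5] u=0 | in 111 | out 111 | prev 011 | push {3}
  [6] u=2 | in 111 | out 111 | prev 100 | push {}
  [7] u=3 | in 111 | out 111 | ==

Converged values:
  [0] 111
  [1] 111
  [2] 111
  [3] 111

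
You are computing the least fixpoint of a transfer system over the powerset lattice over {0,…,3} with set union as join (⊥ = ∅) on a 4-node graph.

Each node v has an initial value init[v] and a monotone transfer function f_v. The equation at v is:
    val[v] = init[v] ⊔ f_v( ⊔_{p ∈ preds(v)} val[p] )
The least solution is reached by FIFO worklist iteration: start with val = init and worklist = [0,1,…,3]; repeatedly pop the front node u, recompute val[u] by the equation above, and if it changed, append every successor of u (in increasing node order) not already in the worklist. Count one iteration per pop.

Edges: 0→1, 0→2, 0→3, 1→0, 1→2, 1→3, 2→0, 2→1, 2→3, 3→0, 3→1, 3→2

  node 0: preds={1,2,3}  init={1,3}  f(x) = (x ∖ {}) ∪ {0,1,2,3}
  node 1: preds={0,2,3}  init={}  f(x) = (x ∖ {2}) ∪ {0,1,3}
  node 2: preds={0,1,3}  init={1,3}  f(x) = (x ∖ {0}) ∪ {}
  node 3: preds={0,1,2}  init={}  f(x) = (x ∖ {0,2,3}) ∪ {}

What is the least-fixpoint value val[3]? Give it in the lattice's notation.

Worklist (7 pops):
  #1 pop 0: in={1,3} → {0,1,2,3} (was {1,3}); enqueue []
  #2 pop 1: in={0,1,2,3} → {0,1,3} (was {}); enqueue [0]
  #3 pop 2: in={0,1,2,3} → {1,2,3} (was {1,3}); enqueue [1]
  #4 pop 3: in={0,1,2,3} → {1} (was {}); enqueue [2]
  #5 pop 0: in={0,1,2,3} → {0,1,2,3} (no change)
  #6 pop 1: in={0,1,2,3} → {0,1,3} (no change)
  #7 pop 2: in={0,1,2,3} → {1,2,3} (no change)

Fixpoint:
  val[0] = {0,1,2,3}
  val[1] = {0,1,3}
  val[2] = {1,2,3}
  val[3] = {1}

{1}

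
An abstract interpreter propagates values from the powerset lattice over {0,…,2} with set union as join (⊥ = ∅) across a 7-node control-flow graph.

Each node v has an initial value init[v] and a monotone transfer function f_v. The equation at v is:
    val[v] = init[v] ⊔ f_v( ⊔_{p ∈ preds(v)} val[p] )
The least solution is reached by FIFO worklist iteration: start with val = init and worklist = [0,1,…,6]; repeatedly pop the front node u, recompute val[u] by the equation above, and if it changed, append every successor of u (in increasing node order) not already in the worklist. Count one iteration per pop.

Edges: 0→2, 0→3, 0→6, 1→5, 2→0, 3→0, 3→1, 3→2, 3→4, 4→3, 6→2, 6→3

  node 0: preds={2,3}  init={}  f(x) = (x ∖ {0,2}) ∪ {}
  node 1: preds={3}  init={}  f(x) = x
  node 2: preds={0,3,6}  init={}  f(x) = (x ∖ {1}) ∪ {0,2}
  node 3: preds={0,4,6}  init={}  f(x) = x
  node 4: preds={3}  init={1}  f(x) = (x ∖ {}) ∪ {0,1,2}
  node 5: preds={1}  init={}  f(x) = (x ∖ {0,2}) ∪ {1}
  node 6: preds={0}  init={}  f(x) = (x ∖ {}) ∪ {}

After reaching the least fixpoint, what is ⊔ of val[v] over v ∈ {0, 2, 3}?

{0,1,2}

Trace (19 dequeues):
  [1] u=0 | in {} | out {} | ==
  [2] u=1 | in {} | out {} | ==
  [3] u=2 | in {} | out {0,2} | prev {} | push {0}
  [4] u=3 | in {1} | out {1} | prev {} | push {1,2}
  [5] u=4 | in {1} | out {0,1,2} | prev {1} | push {3}
  [6] u=5 | in {} | out {1} | prev {} | push {}
  [7] u=6 | in {} | out {} | ==
  [8] u=0 | in {0,1,2} | out {1} | prev {} | push {6}
  [9] u=1 | in {1} | out {1} | prev {} | push {5}
  [10] u=2 | in {1} | out {0,2} | ==
  [11] u=3 | in {0,1,2} | out {0,1,2} | prev {1} | push {0,1,2,4}
  [12] u=6 | in {1} | out {1} | prev {} | push {3}
  [13] u=5 | in {1} | out {1} | ==
  [14] u=0 | in {0,1,2} | out {1} | ==
  [15] u=1 | in {0,1,2} | out {0,1,2} | prev {1} | push {5}
  [16] u=2 | in {0,1,2} | out {0,2} | ==
  [17] u=4 | in {0,1,2} | out {0,1,2} | ==
  [18] u=3 | in {0,1,2} | out {0,1,2} | ==
  [19] u=5 | in {0,1,2} | out {1} | ==

Converged values:
  [0] {1}
  [1] {0,1,2}
  [2] {0,2}
  [3] {0,1,2}
  [4] {0,1,2}
  [5] {1}
  [6] {1}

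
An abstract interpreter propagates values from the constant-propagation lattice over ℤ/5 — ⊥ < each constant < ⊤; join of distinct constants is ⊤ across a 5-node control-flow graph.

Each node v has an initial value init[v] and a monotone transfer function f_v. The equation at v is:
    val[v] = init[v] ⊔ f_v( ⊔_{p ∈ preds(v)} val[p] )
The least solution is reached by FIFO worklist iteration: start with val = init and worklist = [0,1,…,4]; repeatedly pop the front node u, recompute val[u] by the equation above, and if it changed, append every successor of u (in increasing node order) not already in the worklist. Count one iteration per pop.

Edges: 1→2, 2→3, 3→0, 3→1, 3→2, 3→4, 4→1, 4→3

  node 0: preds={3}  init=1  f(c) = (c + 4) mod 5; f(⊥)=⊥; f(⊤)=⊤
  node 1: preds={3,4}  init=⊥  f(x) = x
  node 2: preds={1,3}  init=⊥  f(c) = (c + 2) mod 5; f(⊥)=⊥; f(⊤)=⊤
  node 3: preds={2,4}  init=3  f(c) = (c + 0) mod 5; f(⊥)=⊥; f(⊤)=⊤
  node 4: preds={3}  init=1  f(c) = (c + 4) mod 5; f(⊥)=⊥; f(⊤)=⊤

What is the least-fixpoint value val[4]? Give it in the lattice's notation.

Worklist (9 pops):
  #1 pop 0: in=3 → ⊤ (was 1); enqueue []
  #2 pop 1: in=⊤ → ⊤ (was ⊥); enqueue []
  #3 pop 2: in=⊤ → ⊤ (was ⊥); enqueue []
  #4 pop 3: in=⊤ → ⊤ (was 3); enqueue [0,1,2]
  #5 pop 4: in=⊤ → ⊤ (was 1); enqueue [3]
  #6 pop 0: in=⊤ → ⊤ (no change)
  #7 pop 1: in=⊤ → ⊤ (no change)
  #8 pop 2: in=⊤ → ⊤ (no change)
  #9 pop 3: in=⊤ → ⊤ (no change)

Fixpoint:
  val[0] = ⊤
  val[1] = ⊤
  val[2] = ⊤
  val[3] = ⊤
  val[4] = ⊤

⊤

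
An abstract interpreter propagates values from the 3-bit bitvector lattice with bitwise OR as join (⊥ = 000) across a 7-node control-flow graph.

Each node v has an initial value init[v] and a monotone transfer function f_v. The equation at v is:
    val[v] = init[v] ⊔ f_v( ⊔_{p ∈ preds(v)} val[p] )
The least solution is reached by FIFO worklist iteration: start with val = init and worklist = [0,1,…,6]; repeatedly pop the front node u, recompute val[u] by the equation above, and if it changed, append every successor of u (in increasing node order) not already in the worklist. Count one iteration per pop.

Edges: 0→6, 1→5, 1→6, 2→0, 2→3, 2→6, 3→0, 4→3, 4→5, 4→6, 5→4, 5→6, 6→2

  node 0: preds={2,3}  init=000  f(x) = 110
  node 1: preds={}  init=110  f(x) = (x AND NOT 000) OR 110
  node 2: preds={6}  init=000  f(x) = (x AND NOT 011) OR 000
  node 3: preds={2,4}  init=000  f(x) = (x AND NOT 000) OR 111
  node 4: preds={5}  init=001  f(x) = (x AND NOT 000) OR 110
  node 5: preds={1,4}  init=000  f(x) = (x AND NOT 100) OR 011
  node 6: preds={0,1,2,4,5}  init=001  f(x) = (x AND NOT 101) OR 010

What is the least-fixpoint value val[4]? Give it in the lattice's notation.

Worklist (11 pops):
  #1 pop 0: in=000 → 110 (was 000); enqueue []
  #2 pop 1: in=000 → 110 (no change)
  #3 pop 2: in=001 → 000 (no change)
  #4 pop 3: in=001 → 111 (was 000); enqueue [0]
  #5 pop 4: in=000 → 111 (was 001); enqueue [3]
  #6 pop 5: in=111 → 011 (was 000); enqueue [4]
  #7 pop 6: in=111 → 011 (was 001); enqueue [2]
  #8 pop 0: in=111 → 110 (no change)
  #9 pop 3: in=111 → 111 (no change)
  #10 pop 4: in=011 → 111 (no change)
  #11 pop 2: in=011 → 000 (no change)

Fixpoint:
  val[0] = 110
  val[1] = 110
  val[2] = 000
  val[3] = 111
  val[4] = 111
  val[5] = 011
  val[6] = 011

111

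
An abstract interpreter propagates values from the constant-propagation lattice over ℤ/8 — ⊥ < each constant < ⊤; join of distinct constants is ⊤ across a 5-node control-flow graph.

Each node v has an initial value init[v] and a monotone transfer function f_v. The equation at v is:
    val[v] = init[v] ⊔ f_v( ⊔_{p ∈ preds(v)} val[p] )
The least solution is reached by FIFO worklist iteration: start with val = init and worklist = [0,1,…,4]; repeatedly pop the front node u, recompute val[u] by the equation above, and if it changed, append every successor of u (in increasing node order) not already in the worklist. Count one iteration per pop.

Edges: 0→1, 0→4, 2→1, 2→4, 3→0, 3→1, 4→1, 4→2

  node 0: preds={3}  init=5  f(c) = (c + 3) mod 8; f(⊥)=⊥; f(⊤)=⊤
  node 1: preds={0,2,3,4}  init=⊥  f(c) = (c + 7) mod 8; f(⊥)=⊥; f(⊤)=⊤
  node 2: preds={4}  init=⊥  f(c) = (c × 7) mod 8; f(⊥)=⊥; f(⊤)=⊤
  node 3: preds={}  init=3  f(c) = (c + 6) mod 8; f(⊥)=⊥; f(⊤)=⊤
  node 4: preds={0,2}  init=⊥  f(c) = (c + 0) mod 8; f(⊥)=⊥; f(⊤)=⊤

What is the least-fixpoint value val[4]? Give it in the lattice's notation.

⊤

Worklist (9 pops):
  #1 pop 0: in=3 → ⊤ (was 5); enqueue []
  #2 pop 1: in=⊤ → ⊤ (was ⊥); enqueue []
  #3 pop 2: in=⊥ → ⊥ (no change)
  #4 pop 3: in=⊥ → 3 (no change)
  #5 pop 4: in=⊤ → ⊤ (was ⊥); enqueue [1,2]
  #6 pop 1: in=⊤ → ⊤ (no change)
  #7 pop 2: in=⊤ → ⊤ (was ⊥); enqueue [1,4]
  #8 pop 1: in=⊤ → ⊤ (no change)
  #9 pop 4: in=⊤ → ⊤ (no change)

Fixpoint:
  val[0] = ⊤
  val[1] = ⊤
  val[2] = ⊤
  val[3] = 3
  val[4] = ⊤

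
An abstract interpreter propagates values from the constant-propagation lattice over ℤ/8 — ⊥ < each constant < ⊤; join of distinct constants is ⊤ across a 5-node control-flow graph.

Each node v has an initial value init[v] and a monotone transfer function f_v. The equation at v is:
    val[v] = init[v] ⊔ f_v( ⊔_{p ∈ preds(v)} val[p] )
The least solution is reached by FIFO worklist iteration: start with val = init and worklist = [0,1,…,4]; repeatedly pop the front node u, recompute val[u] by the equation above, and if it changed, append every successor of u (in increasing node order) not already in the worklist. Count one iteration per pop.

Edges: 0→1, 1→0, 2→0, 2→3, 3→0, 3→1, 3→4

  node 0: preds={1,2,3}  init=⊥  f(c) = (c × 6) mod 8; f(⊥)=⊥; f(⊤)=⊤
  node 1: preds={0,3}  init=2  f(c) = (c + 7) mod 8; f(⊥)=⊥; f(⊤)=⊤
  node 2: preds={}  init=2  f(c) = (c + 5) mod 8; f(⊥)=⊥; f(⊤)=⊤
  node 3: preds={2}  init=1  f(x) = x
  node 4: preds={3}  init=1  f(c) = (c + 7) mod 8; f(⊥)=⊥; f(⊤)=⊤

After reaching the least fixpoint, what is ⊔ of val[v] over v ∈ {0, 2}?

Worklist (7 pops):
  #1 pop 0: in=⊤ → ⊤ (was ⊥); enqueue []
  #2 pop 1: in=⊤ → ⊤ (was 2); enqueue [0]
  #3 pop 2: in=⊥ → 2 (no change)
  #4 pop 3: in=2 → ⊤ (was 1); enqueue [1]
  #5 pop 4: in=⊤ → ⊤ (was 1); enqueue []
  #6 pop 0: in=⊤ → ⊤ (no change)
  #7 pop 1: in=⊤ → ⊤ (no change)

Fixpoint:
  val[0] = ⊤
  val[1] = ⊤
  val[2] = 2
  val[3] = ⊤
  val[4] = ⊤

⊤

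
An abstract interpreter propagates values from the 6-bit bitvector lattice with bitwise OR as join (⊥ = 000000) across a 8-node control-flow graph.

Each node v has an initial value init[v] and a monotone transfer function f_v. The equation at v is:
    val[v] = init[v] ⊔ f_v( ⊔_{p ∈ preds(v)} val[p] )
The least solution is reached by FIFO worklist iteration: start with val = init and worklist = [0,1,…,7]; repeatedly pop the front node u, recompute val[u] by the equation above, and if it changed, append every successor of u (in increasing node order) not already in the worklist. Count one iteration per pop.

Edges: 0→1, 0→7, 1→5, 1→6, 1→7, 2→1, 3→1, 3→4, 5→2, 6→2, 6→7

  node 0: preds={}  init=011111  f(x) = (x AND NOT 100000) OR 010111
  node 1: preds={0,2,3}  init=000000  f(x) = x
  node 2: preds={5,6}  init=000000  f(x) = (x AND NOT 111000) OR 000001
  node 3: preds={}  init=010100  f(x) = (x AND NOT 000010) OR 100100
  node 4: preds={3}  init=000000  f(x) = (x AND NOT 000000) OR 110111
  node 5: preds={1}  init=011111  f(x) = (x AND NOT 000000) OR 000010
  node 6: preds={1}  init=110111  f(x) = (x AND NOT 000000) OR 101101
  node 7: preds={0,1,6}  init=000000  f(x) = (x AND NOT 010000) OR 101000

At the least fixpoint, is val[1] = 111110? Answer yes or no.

Iteration log — 14 steps:
  step 1. node 0  ⊔preds=000000  new=011111  stable
  step 2. node 1  ⊔preds=011111  new=011111  old=000000  +wl: 
  step 3. node 2  ⊔preds=111111  new=000111  old=000000  +wl: 1
  step 4. node 3  ⊔preds=000000  new=110100  old=010100  +wl: 
  step 5. node 4  ⊔preds=110100  new=110111  old=000000  +wl: 
  step 6. node 5  ⊔preds=011111  new=011111  stable
  step 7. node 6  ⊔preds=011111  new=111111  old=110111  +wl: 2
  step 8. node 7  ⊔preds=111111  new=101111  old=000000  +wl: 
  step 9. node 1  ⊔preds=111111  new=111111  old=011111  +wl: 5,6,7
  step 10. node 2  ⊔preds=111111  new=000111  stable
  step 11. node 5  ⊔preds=111111  new=111111  old=011111  +wl: 2
  step 12. node 6  ⊔preds=111111  new=111111  stable
  step 13. node 7  ⊔preds=111111  new=101111  stable
  step 14. node 2  ⊔preds=111111  new=000111  stable

Least fixpoint reached:
  node 0: 011111
  node 1: 111111
  node 2: 000111
  node 3: 110100
  node 4: 110111
  node 5: 111111
  node 6: 111111
  node 7: 101111

no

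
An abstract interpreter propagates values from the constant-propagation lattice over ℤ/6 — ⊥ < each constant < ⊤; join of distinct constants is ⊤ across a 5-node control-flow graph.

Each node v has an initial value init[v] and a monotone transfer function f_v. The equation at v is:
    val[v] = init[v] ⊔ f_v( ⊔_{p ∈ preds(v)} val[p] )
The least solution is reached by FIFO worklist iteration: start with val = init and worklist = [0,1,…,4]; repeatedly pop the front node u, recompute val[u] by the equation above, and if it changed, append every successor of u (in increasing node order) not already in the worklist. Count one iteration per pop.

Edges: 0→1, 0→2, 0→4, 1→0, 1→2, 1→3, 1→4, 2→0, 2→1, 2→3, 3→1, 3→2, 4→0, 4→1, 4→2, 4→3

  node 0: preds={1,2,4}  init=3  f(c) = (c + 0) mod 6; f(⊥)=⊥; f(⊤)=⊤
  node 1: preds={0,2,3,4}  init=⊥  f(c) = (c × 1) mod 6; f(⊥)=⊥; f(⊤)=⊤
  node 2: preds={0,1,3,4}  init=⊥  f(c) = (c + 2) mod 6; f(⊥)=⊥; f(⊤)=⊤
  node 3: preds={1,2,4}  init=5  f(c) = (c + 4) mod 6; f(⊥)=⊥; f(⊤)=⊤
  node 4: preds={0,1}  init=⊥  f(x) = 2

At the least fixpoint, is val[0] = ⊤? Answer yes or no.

Iteration log — 10 steps:
  step 1. node 0  ⊔preds=⊥  new=3  stable
  step 2. node 1  ⊔preds=⊤  new=⊤  old=⊥  +wl: 0
  step 3. node 2  ⊔preds=⊤  new=⊤  old=⊥  +wl: 1
  step 4. node 3  ⊔preds=⊤  new=⊤  old=5  +wl: 2
  step 5. node 4  ⊔preds=⊤  new=2  old=⊥  +wl: 3
  step 6. node 0  ⊔preds=⊤  new=⊤  old=3  +wl: 4
  step 7. node 1  ⊔preds=⊤  new=⊤  stable
  step 8. node 2  ⊔preds=⊤  new=⊤  stable
  step 9. node 3  ⊔preds=⊤  new=⊤  stable
  step 10. node 4  ⊔preds=⊤  new=2  stable

Least fixpoint reached:
  node 0: ⊤
  node 1: ⊤
  node 2: ⊤
  node 3: ⊤
  node 4: 2

yes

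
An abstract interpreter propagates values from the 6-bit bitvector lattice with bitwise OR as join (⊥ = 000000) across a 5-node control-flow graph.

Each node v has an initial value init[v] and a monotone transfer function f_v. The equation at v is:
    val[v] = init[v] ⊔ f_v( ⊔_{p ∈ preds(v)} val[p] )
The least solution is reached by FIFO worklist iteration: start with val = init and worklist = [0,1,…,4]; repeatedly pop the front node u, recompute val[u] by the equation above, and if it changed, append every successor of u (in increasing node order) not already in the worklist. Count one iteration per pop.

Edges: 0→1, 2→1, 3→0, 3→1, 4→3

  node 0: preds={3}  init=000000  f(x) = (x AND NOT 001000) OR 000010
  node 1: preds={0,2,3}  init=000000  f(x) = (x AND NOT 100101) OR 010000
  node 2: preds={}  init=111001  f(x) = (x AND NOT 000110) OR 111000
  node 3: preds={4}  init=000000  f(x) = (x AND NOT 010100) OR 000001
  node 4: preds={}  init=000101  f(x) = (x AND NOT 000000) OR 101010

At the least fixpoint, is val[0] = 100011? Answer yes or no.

yes

Worklist (10 pops):
  #1 pop 0: in=000000 → 000010 (was 000000); enqueue []
  #2 pop 1: in=111011 → 011010 (was 000000); enqueue []
  #3 pop 2: in=000000 → 111001 (no change)
  #4 pop 3: in=000101 → 000001 (was 000000); enqueue [0,1]
  #5 pop 4: in=000000 → 101111 (was 000101); enqueue [3]
  #6 pop 0: in=000001 → 000011 (was 000010); enqueue []
  #7 pop 1: in=111011 → 011010 (no change)
  #8 pop 3: in=101111 → 101011 (was 000001); enqueue [0,1]
  #9 pop 0: in=101011 → 100011 (was 000011); enqueue []
  #10 pop 1: in=111011 → 011010 (no change)

Fixpoint:
  val[0] = 100011
  val[1] = 011010
  val[2] = 111001
  val[3] = 101011
  val[4] = 101111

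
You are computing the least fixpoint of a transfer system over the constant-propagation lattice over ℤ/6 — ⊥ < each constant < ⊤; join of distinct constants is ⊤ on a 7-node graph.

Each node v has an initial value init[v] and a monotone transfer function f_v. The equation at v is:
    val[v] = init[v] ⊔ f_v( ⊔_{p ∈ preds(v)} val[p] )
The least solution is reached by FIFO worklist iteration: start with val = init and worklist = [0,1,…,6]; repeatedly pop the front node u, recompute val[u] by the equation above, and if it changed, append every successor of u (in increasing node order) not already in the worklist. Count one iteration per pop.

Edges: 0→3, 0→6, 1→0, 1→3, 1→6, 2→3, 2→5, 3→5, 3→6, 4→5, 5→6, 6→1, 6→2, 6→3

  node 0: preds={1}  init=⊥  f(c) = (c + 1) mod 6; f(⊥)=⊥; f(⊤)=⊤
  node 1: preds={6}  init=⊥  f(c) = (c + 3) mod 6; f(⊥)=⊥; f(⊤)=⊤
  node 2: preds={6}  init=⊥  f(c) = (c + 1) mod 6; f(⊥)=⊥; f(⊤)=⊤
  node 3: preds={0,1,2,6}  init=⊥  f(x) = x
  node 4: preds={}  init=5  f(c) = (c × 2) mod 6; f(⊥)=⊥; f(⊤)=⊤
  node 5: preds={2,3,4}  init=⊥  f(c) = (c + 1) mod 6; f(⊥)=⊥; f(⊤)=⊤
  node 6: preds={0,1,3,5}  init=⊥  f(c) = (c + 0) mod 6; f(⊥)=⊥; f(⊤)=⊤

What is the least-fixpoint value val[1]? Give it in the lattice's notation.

⊤

Iteration log — 21 steps:
  step 1. node 0  ⊔preds=⊥  new=⊥  stable
  step 2. node 1  ⊔preds=⊥  new=⊥  stable
  step 3. node 2  ⊔preds=⊥  new=⊥  stable
  step 4. node 3  ⊔preds=⊥  new=⊥  stable
  step 5. node 4  ⊔preds=⊥  new=5  stable
  step 6. node 5  ⊔preds=5  new=0  old=⊥  +wl: 
  step 7. node 6  ⊔preds=0  new=0  old=⊥  +wl: 1,2,3
  step 8. node 1  ⊔preds=0  new=3  old=⊥  +wl: 0,6
  step 9. node 2  ⊔preds=0  new=1  old=⊥  +wl: 5
  step 10. node 3  ⊔preds=⊤  new=⊤  old=⊥  +wl: 
  step 11. node 0  ⊔preds=3  new=4  old=⊥  +wl: 3
  step 12. node 6  ⊔preds=⊤  new=⊤  old=0  +wl: 1,2
  step 13. node 5  ⊔preds=⊤  new=⊤  old=0  +wl: 6
  step 14. node 3  ⊔preds=⊤  new=⊤  stable
  step 15. node 1  ⊔preds=⊤  new=⊤  old=3  +wl: 0,3
  step 16. node 2  ⊔preds=⊤  new=⊤  old=1  +wl: 5
  step 17. node 6  ⊔preds=⊤  new=⊤  stable
  step 18. node 0  ⊔preds=⊤  new=⊤  old=4  +wl: 6
  step 19. node 3  ⊔preds=⊤  new=⊤  stable
  step 20. node 5  ⊔preds=⊤  new=⊤  stable
  step 21. node 6  ⊔preds=⊤  new=⊤  stable

Least fixpoint reached:
  node 0: ⊤
  node 1: ⊤
  node 2: ⊤
  node 3: ⊤
  node 4: 5
  node 5: ⊤
  node 6: ⊤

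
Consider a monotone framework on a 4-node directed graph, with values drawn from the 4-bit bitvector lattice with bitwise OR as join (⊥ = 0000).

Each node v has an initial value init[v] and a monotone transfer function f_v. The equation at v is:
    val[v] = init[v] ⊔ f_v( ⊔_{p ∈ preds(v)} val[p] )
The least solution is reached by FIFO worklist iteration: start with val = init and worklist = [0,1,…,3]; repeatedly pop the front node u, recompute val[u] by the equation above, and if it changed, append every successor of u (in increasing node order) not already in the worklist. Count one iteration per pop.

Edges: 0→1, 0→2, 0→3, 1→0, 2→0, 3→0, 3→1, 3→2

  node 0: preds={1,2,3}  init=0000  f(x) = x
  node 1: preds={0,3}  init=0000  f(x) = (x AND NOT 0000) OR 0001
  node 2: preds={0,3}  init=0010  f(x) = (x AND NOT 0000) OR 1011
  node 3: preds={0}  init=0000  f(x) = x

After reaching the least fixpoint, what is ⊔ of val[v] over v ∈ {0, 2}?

1011

Trace (11 dequeues):
  [1] u=0 | in 0010 | out 0010 | prev 0000 | push {}
  [2] u=1 | in 0010 | out 0011 | prev 0000 | push {0}
  [3] u=2 | in 0010 | out 1011 | prev 0010 | push {}
  [4] u=3 | in 0010 | out 0010 | prev 0000 | push {1,2}
  [5] u=0 | in 1011 | out 1011 | prev 0010 | push {3}
  [6] u=1 | in 1011 | out 1011 | prev 0011 | push {0}
  [7] u=2 | in 1011 | out 1011 | ==
  [8] u=3 | in 1011 | out 1011 | prev 0010 | push {1,2}
  [9] u=0 | in 1011 | out 1011 | ==
  [10] u=1 | in 1011 | out 1011 | ==
  [11] u=2 | in 1011 | out 1011 | ==

Converged values:
  [0] 1011
  [1] 1011
  [2] 1011
  [3] 1011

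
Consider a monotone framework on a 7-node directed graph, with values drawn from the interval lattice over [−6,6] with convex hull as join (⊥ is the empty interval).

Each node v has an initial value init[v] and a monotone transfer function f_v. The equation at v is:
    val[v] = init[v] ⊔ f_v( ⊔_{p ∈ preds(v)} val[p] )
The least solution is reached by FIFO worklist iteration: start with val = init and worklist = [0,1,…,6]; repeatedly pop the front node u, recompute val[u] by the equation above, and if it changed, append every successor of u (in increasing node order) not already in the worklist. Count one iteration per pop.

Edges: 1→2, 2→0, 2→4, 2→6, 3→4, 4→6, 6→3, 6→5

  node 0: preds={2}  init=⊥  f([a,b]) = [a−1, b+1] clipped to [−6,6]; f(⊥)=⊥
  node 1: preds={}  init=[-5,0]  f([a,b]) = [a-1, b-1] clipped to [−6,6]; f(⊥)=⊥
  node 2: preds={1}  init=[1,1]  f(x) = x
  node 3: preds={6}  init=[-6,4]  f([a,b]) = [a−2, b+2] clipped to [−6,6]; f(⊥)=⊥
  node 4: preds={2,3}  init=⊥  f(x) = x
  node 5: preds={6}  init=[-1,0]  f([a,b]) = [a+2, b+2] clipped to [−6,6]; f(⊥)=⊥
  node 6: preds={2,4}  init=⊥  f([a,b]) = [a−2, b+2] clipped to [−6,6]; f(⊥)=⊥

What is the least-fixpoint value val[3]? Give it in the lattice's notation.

[-6,6]

Worklist (12 pops):
  #1 pop 0: in=[1,1] → [0,2] (was ⊥); enqueue []
  #2 pop 1: in=⊥ → [-5,0] (no change)
  #3 pop 2: in=[-5,0] → [-5,1] (was [1,1]); enqueue [0]
  #4 pop 3: in=⊥ → [-6,4] (no change)
  #5 pop 4: in=[-6,4] → [-6,4] (was ⊥); enqueue []
  #6 pop 5: in=⊥ → [-1,0] (no change)
  #7 pop 6: in=[-6,4] → [-6,6] (was ⊥); enqueue [3,5]
  #8 pop 0: in=[-5,1] → [-6,2] (was [0,2]); enqueue []
  #9 pop 3: in=[-6,6] → [-6,6] (was [-6,4]); enqueue [4]
  #10 pop 5: in=[-6,6] → [-4,6] (was [-1,0]); enqueue []
  #11 pop 4: in=[-6,6] → [-6,6] (was [-6,4]); enqueue [6]
  #12 pop 6: in=[-6,6] → [-6,6] (no change)

Fixpoint:
  val[0] = [-6,2]
  val[1] = [-5,0]
  val[2] = [-5,1]
  val[3] = [-6,6]
  val[4] = [-6,6]
  val[5] = [-4,6]
  val[6] = [-6,6]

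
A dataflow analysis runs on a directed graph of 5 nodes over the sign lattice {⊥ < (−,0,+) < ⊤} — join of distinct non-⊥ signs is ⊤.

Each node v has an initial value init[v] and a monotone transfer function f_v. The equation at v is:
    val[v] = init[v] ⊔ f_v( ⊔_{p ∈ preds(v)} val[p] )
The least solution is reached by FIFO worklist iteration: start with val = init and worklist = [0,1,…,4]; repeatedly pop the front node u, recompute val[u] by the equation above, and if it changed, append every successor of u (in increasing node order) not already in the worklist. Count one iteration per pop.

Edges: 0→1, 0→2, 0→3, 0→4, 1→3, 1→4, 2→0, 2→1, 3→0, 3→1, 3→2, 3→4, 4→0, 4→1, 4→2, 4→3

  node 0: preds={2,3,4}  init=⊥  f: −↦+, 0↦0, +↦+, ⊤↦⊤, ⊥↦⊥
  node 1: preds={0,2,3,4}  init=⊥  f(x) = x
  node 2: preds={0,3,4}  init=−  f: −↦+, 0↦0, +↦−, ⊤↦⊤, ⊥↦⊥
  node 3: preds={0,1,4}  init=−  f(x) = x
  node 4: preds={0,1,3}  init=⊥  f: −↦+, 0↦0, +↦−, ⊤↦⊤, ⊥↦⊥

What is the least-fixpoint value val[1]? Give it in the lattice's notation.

⊤

Worklist (10 pops):
  #1 pop 0: in=− → + (was ⊥); enqueue []
  #2 pop 1: in=⊤ → ⊤ (was ⊥); enqueue []
  #3 pop 2: in=⊤ → ⊤ (was −); enqueue [0,1]
  #4 pop 3: in=⊤ → ⊤ (was −); enqueue [2]
  #5 pop 4: in=⊤ → ⊤ (was ⊥); enqueue [3]
  #6 pop 0: in=⊤ → ⊤ (was +); enqueue [4]
  #7 pop 1: in=⊤ → ⊤ (no change)
  #8 pop 2: in=⊤ → ⊤ (no change)
  #9 pop 3: in=⊤ → ⊤ (no change)
  #10 pop 4: in=⊤ → ⊤ (no change)

Fixpoint:
  val[0] = ⊤
  val[1] = ⊤
  val[2] = ⊤
  val[3] = ⊤
  val[4] = ⊤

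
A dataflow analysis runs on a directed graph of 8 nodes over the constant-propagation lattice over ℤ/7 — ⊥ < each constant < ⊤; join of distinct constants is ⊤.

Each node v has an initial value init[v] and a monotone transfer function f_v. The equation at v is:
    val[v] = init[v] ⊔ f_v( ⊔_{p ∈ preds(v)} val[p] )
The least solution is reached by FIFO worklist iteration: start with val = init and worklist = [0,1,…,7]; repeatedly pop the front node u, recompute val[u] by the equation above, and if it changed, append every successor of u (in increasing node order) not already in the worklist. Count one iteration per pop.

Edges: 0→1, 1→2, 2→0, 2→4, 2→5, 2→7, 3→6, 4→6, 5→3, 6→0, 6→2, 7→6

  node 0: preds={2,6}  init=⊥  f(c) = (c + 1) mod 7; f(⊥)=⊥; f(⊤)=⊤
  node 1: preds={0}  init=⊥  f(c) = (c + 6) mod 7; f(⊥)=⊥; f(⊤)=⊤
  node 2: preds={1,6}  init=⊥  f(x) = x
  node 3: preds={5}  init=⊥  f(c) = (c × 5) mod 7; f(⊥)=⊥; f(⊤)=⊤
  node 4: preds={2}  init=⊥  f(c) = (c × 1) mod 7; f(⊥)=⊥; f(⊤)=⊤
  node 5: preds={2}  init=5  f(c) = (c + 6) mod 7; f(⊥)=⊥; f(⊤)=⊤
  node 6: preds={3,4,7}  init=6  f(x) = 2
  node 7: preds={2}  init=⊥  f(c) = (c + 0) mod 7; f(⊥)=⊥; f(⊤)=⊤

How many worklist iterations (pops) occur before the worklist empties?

Iteration log — 20 steps:
  step 1. node 0  ⊔preds=6  new=0  old=⊥  +wl: 
  step 2. node 1  ⊔preds=0  new=6  old=⊥  +wl: 
  step 3. node 2  ⊔preds=6  new=6  old=⊥  +wl: 0
  step 4. node 3  ⊔preds=5  new=4  old=⊥  +wl: 
  step 5. node 4  ⊔preds=6  new=6  old=⊥  +wl: 
  step 6. node 5  ⊔preds=6  new=5  stable
  step 7. node 6  ⊔preds=⊤  new=⊤  old=6  +wl: 2
  step 8. node 7  ⊔preds=6  new=6  old=⊥  +wl: 6
  step 9. node 0  ⊔preds=⊤  new=⊤  old=0  +wl: 1
  step 10. node 2  ⊔preds=⊤  new=⊤  old=6  +wl: 0,4,5,7
  step 11. node 6  ⊔preds=⊤  new=⊤  stable
  step 12. node 1  ⊔preds=⊤  new=⊤  old=6  +wl: 2
  step 13. node 0  ⊔preds=⊤  new=⊤  stable
  step 14. node 4  ⊔preds=⊤  new=⊤  old=6  +wl: 6
  step 15. node 5  ⊔preds=⊤  new=⊤  old=5  +wl: 3
  step 16. node 7  ⊔preds=⊤  new=⊤  old=6  +wl: 
  step 17. node 2  ⊔preds=⊤  new=⊤  stable
  step 18. node 6  ⊔preds=⊤  new=⊤  stable
  step 19. node 3  ⊔preds=⊤  new=⊤  old=4  +wl: 6
  step 20. node 6  ⊔preds=⊤  new=⊤  stable

Least fixpoint reached:
  node 0: ⊤
  node 1: ⊤
  node 2: ⊤
  node 3: ⊤
  node 4: ⊤
  node 5: ⊤
  node 6: ⊤
  node 7: ⊤

20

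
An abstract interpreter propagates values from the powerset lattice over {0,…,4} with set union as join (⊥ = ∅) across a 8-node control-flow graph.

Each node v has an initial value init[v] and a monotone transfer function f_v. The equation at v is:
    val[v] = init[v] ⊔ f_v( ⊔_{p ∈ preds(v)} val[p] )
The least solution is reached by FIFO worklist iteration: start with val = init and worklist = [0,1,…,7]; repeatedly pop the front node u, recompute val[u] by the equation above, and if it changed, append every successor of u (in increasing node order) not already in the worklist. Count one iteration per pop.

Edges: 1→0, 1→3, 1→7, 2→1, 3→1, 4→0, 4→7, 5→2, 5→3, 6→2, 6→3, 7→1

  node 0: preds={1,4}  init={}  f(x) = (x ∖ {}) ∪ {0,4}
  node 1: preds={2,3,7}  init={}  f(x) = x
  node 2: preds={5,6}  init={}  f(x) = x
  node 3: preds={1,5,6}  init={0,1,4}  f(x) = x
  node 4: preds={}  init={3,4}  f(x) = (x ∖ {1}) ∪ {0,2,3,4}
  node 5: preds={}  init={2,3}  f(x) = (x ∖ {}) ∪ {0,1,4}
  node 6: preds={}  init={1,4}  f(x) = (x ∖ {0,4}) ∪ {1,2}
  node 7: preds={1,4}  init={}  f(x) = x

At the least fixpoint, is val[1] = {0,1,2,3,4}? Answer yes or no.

Worklist (15 pops):
  #1 pop 0: in={3,4} → {0,3,4} (was {}); enqueue []
  #2 pop 1: in={0,1,4} → {0,1,4} (was {}); enqueue [0]
  #3 pop 2: in={1,2,3,4} → {1,2,3,4} (was {}); enqueue [1]
  #4 pop 3: in={0,1,2,3,4} → {0,1,2,3,4} (was {0,1,4}); enqueue []
  #5 pop 4: in={} → {0,2,3,4} (was {3,4}); enqueue []
  #6 pop 5: in={} → {0,1,2,3,4} (was {2,3}); enqueue [2,3]
  #7 pop 6: in={} → {1,2,4} (was {1,4}); enqueue []
  #8 pop 7: in={0,1,2,3,4} → {0,1,2,3,4} (was {}); enqueue []
  #9 pop 0: in={0,1,2,3,4} → {0,1,2,3,4} (was {0,3,4}); enqueue []
  #10 pop 1: in={0,1,2,3,4} → {0,1,2,3,4} (was {0,1,4}); enqueue [0,7]
  #11 pop 2: in={0,1,2,3,4} → {0,1,2,3,4} (was {1,2,3,4}); enqueue [1]
  #12 pop 3: in={0,1,2,3,4} → {0,1,2,3,4} (no change)
  #13 pop 0: in={0,1,2,3,4} → {0,1,2,3,4} (no change)
  #14 pop 7: in={0,1,2,3,4} → {0,1,2,3,4} (no change)
  #15 pop 1: in={0,1,2,3,4} → {0,1,2,3,4} (no change)

Fixpoint:
  val[0] = {0,1,2,3,4}
  val[1] = {0,1,2,3,4}
  val[2] = {0,1,2,3,4}
  val[3] = {0,1,2,3,4}
  val[4] = {0,2,3,4}
  val[5] = {0,1,2,3,4}
  val[6] = {1,2,4}
  val[7] = {0,1,2,3,4}

yes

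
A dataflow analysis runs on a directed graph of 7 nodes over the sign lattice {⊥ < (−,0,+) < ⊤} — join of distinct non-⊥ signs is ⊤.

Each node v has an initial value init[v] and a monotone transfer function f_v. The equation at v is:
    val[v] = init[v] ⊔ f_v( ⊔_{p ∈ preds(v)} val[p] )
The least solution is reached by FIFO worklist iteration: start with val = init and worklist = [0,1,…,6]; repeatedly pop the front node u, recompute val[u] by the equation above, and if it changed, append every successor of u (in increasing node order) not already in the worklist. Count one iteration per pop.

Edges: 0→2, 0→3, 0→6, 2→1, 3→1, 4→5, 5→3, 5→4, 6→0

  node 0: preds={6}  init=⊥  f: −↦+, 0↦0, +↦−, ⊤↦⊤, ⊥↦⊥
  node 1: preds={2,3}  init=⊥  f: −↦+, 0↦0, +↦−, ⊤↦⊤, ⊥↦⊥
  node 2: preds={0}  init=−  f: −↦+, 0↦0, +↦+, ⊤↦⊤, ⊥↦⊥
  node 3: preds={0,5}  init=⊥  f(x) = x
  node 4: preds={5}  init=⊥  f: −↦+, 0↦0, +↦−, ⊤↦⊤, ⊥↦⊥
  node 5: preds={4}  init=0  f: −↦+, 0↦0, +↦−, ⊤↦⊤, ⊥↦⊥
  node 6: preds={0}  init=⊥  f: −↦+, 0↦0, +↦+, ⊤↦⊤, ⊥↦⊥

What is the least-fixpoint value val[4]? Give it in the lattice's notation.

0

Trace (8 dequeues):
  [1] u=0 | in ⊥ | out ⊥ | ==
  [2] u=1 | in − | out + | prev ⊥ | push {}
  [3] u=2 | in ⊥ | out − | ==
  [4] u=3 | in 0 | out 0 | prev ⊥ | push {1}
  [5] u=4 | in 0 | out 0 | prev ⊥ | push {}
  [6] u=5 | in 0 | out 0 | ==
  [7] u=6 | in ⊥ | out ⊥ | ==
  [8] u=1 | in ⊤ | out ⊤ | prev + | push {}

Converged values:
  [0] ⊥
  [1] ⊤
  [2] −
  [3] 0
  [4] 0
  [5] 0
  [6] ⊥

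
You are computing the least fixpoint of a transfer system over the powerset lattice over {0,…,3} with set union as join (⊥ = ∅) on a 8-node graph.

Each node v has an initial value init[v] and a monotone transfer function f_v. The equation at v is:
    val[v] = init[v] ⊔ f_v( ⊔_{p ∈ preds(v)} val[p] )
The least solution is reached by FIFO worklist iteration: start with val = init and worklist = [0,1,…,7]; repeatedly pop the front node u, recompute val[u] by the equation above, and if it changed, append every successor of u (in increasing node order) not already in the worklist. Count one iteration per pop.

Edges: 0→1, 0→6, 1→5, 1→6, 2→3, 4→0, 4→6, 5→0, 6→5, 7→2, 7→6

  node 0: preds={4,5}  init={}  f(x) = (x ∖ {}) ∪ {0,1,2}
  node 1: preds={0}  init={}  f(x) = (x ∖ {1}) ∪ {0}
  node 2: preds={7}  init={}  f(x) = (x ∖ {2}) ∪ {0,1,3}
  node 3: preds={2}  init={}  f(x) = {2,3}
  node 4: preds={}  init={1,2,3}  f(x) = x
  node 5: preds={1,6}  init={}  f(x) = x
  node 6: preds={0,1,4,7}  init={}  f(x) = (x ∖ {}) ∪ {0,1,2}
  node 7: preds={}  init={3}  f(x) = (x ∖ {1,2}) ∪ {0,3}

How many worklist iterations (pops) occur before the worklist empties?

13

Iteration log — 13 steps:
  step 1. node 0  ⊔preds={1,2,3}  new={0,1,2,3}  old={}  +wl: 
  step 2. node 1  ⊔preds={0,1,2,3}  new={0,2,3}  old={}  +wl: 
  step 3. node 2  ⊔preds={3}  new={0,1,3}  old={}  +wl: 
  step 4. node 3  ⊔preds={0,1,3}  new={2,3}  old={}  +wl: 
  step 5. node 4  ⊔preds={}  new={1,2,3}  stable
  step 6. node 5  ⊔preds={0,2,3}  new={0,2,3}  old={}  +wl: 0
  step 7. node 6  ⊔preds={0,1,2,3}  new={0,1,2,3}  old={}  +wl: 5
  step 8. node 7  ⊔preds={}  new={0,3}  old={3}  +wl: 2,6
  step 9. node 0  ⊔preds={0,1,2,3}  new={0,1,2,3}  stable
  step 10. node 5  ⊔preds={0,1,2,3}  new={0,1,2,3}  old={0,2,3}  +wl: 0
  step 11. node 2  ⊔preds={0,3}  new={0,1,3}  stable
  step 12. node 6  ⊔preds={0,1,2,3}  new={0,1,2,3}  stable
  step 13. node 0  ⊔preds={0,1,2,3}  new={0,1,2,3}  stable

Least fixpoint reached:
  node 0: {0,1,2,3}
  node 1: {0,2,3}
  node 2: {0,1,3}
  node 3: {2,3}
  node 4: {1,2,3}
  node 5: {0,1,2,3}
  node 6: {0,1,2,3}
  node 7: {0,3}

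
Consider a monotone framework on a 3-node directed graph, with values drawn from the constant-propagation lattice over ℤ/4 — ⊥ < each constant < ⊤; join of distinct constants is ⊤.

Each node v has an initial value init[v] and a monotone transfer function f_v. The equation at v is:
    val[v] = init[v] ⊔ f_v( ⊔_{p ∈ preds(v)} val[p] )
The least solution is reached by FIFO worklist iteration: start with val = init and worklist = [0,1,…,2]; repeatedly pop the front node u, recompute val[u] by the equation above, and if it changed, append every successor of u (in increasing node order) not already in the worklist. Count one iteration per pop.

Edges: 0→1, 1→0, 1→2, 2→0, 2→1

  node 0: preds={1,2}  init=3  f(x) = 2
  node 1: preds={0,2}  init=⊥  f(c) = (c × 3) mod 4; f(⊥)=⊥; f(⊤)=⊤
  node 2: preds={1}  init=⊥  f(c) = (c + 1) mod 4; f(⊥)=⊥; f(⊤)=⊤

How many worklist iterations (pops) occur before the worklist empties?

5

Trace (5 dequeues):
  [1] u=0 | in ⊥ | out ⊤ | prev 3 | push {}
  [2] u=1 | in ⊤ | out ⊤ | prev ⊥ | push {0}
  [3] u=2 | in ⊤ | out ⊤ | prev ⊥ | push {1}
  [4] u=0 | in ⊤ | out ⊤ | ==
  [5] u=1 | in ⊤ | out ⊤ | ==

Converged values:
  [0] ⊤
  [1] ⊤
  [2] ⊤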